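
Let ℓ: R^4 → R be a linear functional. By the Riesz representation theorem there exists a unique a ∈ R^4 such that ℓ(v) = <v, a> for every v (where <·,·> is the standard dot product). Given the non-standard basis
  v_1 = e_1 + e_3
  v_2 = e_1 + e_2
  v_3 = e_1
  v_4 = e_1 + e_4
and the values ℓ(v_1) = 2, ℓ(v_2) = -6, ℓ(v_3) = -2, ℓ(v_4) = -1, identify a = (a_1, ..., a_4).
a = (-2, -4, 4, 1)

Write a = (a_1, ..., a_4) in the standard basis. For each basis vector v_i, ℓ(v_i) = <v_i, a> is a linear equation in the a_j's. Collect the n equations into a matrix system V a = ℓ, where row i of V is v_i (expressed in the standard basis). Since V is invertible (lower-triangular with 1s on the diagonal, up to permutation), solve by back-substitution:
  V =
[[1, 0, 1, 0],
 [1, 1, 0, 0],
 [1, 0, 0, 0],
 [1, 0, 0, 1]]
  V a = (2, -6, -2, -1)
Solving gives a = (-2, -4, 4, 1).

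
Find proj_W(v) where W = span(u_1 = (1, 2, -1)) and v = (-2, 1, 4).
proj_W(v) = (-2/3, -4/3, 2/3)

Set up U = [u_1 | ... | u_1] ∈ R^(3×1). The projector onto W = col(U) is P = U (U^T U)^(-1) U^T.
Compute U^T U =
  [6],
and U^T v = (-4).
Solve U^T U · c = U^T v for the coefficients: c = (-2/3). The projection is proj_W(v) = U c.
Check: (v - proj_W(v)) · u_1 = 0  (should be 0).
Result: proj_W(v) = (-2/3, -4/3, 2/3).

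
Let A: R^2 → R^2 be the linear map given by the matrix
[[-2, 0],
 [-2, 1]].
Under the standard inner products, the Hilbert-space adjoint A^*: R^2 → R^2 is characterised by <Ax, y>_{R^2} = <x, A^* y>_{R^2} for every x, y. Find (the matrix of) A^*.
A^* = A^T =
[[-2, -2],
 [0, 1]]

For real matrices with standard dot products, the defining identity <Ax, y> = <x, A^* y> gives (Ax)^T y = x^T (A^*) y, i.e. x^T A^T y = x^T (A^*) y. Since this holds for all x, y, we must have A^* = A^T. Therefore
A^* =
[[-2, -2],
 [0, 1]].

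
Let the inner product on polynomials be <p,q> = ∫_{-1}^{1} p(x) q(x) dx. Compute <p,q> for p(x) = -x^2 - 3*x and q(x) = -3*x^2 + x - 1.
<p,q> = -2/15

Expand the product: p(x)·q(x) = 3*x^4 + 8*x^3 - 2*x^2 + 3*x.
∫_{-1}^{1} of each monomial x^k gives [2/(k+1) if k even, 0 if k odd]. Integrating term-by-term (or equivalently evaluating the antiderivative F(x) = 3*x^5/5 + 2*x^4 - 2*x^3/3 + 3*x^2/2 at the endpoints):
  F(1) − F(−1) = 103/30 − (107/30) = -2/15.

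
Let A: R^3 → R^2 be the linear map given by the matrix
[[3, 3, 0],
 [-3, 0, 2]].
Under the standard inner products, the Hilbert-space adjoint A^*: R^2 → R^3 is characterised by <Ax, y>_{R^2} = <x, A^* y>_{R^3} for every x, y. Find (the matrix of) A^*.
A^* = A^T =
[[3, -3],
 [3, 0],
 [0, 2]]

For real matrices with standard dot products, the defining identity <Ax, y> = <x, A^* y> gives (Ax)^T y = x^T (A^*) y, i.e. x^T A^T y = x^T (A^*) y. Since this holds for all x, y, we must have A^* = A^T. Therefore
A^* =
[[3, -3],
 [3, 0],
 [0, 2]].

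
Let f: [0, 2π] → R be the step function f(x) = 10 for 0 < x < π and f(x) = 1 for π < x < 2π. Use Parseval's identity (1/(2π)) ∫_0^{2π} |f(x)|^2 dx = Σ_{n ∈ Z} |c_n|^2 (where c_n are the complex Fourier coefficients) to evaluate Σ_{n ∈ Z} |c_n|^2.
Σ |c_n|^2 = 101/2

Parseval equates the L^2 energy of f (normalised by 1/(2π)) with the ℓ^2 sum of its Fourier coefficients: (1/(2π)) ∫_0^{2π} |f|^2 = Σ |c_n|^2.
Compute the left side: (1/(2π)) [∫_0^π 10^2 dx + ∫_π^{2π} 1^2 dx] = (1/(2π)) · (100π + 1π) = (100 + 1)/2 = 101/2.
So Σ_{n ∈ Z} |c_n|^2 = 101/2.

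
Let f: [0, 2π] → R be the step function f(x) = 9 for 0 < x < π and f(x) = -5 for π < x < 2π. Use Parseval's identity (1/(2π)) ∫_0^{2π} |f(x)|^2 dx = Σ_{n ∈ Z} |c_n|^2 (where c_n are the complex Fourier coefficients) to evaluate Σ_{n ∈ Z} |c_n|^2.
Σ |c_n|^2 = 53

Parseval equates the L^2 energy of f (normalised by 1/(2π)) with the ℓ^2 sum of its Fourier coefficients: (1/(2π)) ∫_0^{2π} |f|^2 = Σ |c_n|^2.
Compute the left side: (1/(2π)) [∫_0^π 9^2 dx + ∫_π^{2π} (-5)^2 dx] = (1/(2π)) · (81π + 25π) = (81 + 25)/2 = 53.
So Σ_{n ∈ Z} |c_n|^2 = 53.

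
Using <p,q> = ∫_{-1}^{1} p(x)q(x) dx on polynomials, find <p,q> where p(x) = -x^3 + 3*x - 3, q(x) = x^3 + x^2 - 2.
<p,q> = 382/35

Expand the product: p(x)·q(x) = -x^6 - x^5 + 3*x^4 + 2*x^3 - 3*x^2 - 6*x + 6.
∫_{-1}^{1} of each monomial x^k gives [2/(k+1) if k even, 0 if k odd]. Integrating term-by-term (or equivalently evaluating the antiderivative F(x) = -x^7/7 - x^6/6 + 3*x^5/5 + x^4/2 - x^3 - 3*x^2 + 6*x at the endpoints):
  F(1) − F(−1) = 293/105 − (-853/105) = 382/35.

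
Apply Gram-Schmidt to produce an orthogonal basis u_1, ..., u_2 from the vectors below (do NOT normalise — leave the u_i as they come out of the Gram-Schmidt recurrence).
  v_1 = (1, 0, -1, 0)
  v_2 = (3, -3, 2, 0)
Orthogonal basis:
  u_1 = (1, 0, -1, 0)
  u_2 = (5/2, -3, 5/2, 0)

Apply the Gram-Schmidt recurrence
  u_1 = v_1
  u_i = v_i − Σ_{j<i} ((v_i · u_j) / (u_j · u_j)) · u_j.

Step by step this gives:
  u_1 = (1, 0, -1, 0)
  u_2 = (5/2, -3, 5/2, 0)

Orthogonality check:
  u_2 · u_1 = 0 (should be 0)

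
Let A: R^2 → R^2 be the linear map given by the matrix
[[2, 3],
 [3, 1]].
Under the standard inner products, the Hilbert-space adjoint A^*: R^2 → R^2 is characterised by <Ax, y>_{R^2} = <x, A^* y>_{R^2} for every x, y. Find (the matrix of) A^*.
A^* = A^T =
[[2, 3],
 [3, 1]]

For real matrices with standard dot products, the defining identity <Ax, y> = <x, A^* y> gives (Ax)^T y = x^T (A^*) y, i.e. x^T A^T y = x^T (A^*) y. Since this holds for all x, y, we must have A^* = A^T. Therefore
A^* =
[[2, 3],
 [3, 1]].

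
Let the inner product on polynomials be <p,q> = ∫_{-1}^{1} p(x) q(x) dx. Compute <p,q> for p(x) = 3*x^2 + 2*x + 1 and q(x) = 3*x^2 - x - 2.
<p,q> = -56/15

Expand the product: p(x)·q(x) = 9*x^4 + 3*x^3 - 5*x^2 - 5*x - 2.
∫_{-1}^{1} of each monomial x^k gives [2/(k+1) if k even, 0 if k odd]. Integrating term-by-term (or equivalently evaluating the antiderivative F(x) = 9*x^5/5 + 3*x^4/4 - 5*x^3/3 - 5*x^2/2 - 2*x at the endpoints):
  F(1) − F(−1) = -217/60 − (7/60) = -56/15.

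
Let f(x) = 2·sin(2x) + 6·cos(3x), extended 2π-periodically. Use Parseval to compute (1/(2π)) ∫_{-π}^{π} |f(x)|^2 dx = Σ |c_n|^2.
Σ |c_n|^2 = 20

Expand |f|^2 and use orthogonality of {sin(nx), cos(mx)} on [-π, π]:
  ∫_{-π}^{π} sin(nx)^2 dx = π, ∫ cos(mx)^2 dx = π, and cross terms integrate to 0.
So ∫_{-π}^{π} f(x)^2 dx = 2^2 · π + 6^2 · π = (4 + 36)π.
Divide by 2π: (4 + 36)/2 = 20.
By Parseval, this equals Σ |c_n|^2.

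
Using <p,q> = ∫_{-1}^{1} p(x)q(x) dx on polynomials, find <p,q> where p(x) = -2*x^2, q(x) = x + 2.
<p,q> = -8/3

Expand the product: p(x)·q(x) = -2*x^3 - 4*x^2.
∫_{-1}^{1} of each monomial x^k gives [2/(k+1) if k even, 0 if k odd]. Integrating term-by-term (or equivalently evaluating the antiderivative F(x) = -x^4/2 - 4*x^3/3 at the endpoints):
  F(1) − F(−1) = -11/6 − (5/6) = -8/3.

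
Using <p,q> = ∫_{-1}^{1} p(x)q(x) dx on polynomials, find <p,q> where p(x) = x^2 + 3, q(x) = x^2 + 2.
<p,q> = 236/15

Expand the product: p(x)·q(x) = x^4 + 5*x^2 + 6.
∫_{-1}^{1} of each monomial x^k gives [2/(k+1) if k even, 0 if k odd]. Integrating term-by-term (or equivalently evaluating the antiderivative F(x) = x^5/5 + 5*x^3/3 + 6*x at the endpoints):
  F(1) − F(−1) = 118/15 − (-118/15) = 236/15.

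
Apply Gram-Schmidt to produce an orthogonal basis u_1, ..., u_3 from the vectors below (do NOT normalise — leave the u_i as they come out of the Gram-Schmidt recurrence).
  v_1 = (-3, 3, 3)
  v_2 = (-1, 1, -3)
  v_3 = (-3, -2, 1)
Orthogonal basis:
  u_1 = (-3, 3, 3)
  u_2 = (-4/3, 4/3, -8/3)
  u_3 = (-5/2, -5/2, 0)

Apply the Gram-Schmidt recurrence
  u_1 = v_1
  u_i = v_i − Σ_{j<i} ((v_i · u_j) / (u_j · u_j)) · u_j.

Step by step this gives:
  u_1 = (-3, 3, 3)
  u_2 = (-4/3, 4/3, -8/3)
  u_3 = (-5/2, -5/2, 0)

Orthogonality check:
  u_2 · u_1 = 0 (should be 0)
  u_3 · u_1 = 0 (should be 0)
  u_3 · u_2 = 0 (should be 0)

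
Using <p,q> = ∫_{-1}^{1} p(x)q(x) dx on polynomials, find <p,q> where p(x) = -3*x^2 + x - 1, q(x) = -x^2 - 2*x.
<p,q> = 8/15

Expand the product: p(x)·q(x) = 3*x^4 + 5*x^3 - x^2 + 2*x.
∫_{-1}^{1} of each monomial x^k gives [2/(k+1) if k even, 0 if k odd]. Integrating term-by-term (or equivalently evaluating the antiderivative F(x) = 3*x^5/5 + 5*x^4/4 - x^3/3 + x^2 at the endpoints):
  F(1) − F(−1) = 151/60 − (119/60) = 8/15.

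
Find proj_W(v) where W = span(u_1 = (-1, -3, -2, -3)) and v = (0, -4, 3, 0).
proj_W(v) = (-6/23, -18/23, -12/23, -18/23)

Set up U = [u_1 | ... | u_1] ∈ R^(4×1). The projector onto W = col(U) is P = U (U^T U)^(-1) U^T.
Compute U^T U =
  [23],
and U^T v = (6).
Solve U^T U · c = U^T v for the coefficients: c = (6/23). The projection is proj_W(v) = U c.
Check: (v - proj_W(v)) · u_1 = 0  (should be 0).
Result: proj_W(v) = (-6/23, -18/23, -12/23, -18/23).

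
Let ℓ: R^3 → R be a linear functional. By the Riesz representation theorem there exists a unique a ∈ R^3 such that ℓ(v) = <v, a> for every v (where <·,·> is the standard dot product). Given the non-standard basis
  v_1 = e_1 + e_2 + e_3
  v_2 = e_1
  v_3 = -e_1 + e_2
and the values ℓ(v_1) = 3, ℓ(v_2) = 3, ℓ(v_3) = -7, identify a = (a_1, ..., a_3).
a = (3, -4, 4)

Write a = (a_1, ..., a_3) in the standard basis. For each basis vector v_i, ℓ(v_i) = <v_i, a> is a linear equation in the a_j's. Collect the n equations into a matrix system V a = ℓ, where row i of V is v_i (expressed in the standard basis). Since V is invertible (lower-triangular with 1s on the diagonal, up to permutation), solve by back-substitution:
  V =
[[1, 1, 1],
 [1, 0, 0],
 [-1, 1, 0]]
  V a = (3, 3, -7)
Solving gives a = (3, -4, 4).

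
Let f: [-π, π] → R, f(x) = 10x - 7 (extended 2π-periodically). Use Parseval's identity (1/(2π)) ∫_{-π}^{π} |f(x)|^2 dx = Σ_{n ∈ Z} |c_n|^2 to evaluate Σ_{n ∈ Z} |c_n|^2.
Σ |c_n|^2 = 100π^2/3 + 49

Expand and integrate term by term over [-π, π]:
  ∫ (10x)^2 dx = 100·(2π^3/3); ∫ 2·10·(-7)·x dx = 0 (odd integrand); ∫ (-7)^2 dx = 49·2π.
So (1/(2π)) ∫_{-π}^{π} (10x - 7)^2 dx = 100π^2/3 + 49 = 100π^2/3 + 49.
Parseval ⇒ Σ |c_n|^2 = 100π^2/3 + 49.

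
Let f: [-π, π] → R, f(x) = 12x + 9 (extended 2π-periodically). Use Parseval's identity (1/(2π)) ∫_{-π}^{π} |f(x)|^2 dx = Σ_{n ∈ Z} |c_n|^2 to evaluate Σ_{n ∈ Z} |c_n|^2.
Σ |c_n|^2 = 48π^2 + 81

Expand and integrate term by term over [-π, π]:
  ∫ (12x)^2 dx = 144·(2π^3/3); ∫ 2·12·(9)·x dx = 0 (odd integrand); ∫ 9^2 dx = 81·2π.
So (1/(2π)) ∫_{-π}^{π} (12x + 9)^2 dx = 144π^2/3 + 81 = 48π^2 + 81.
Parseval ⇒ Σ |c_n|^2 = 48π^2 + 81.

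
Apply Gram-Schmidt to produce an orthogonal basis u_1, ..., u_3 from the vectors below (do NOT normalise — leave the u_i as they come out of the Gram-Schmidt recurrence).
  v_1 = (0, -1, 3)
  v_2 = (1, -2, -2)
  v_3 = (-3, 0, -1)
Orthogonal basis:
  u_1 = (0, -1, 3)
  u_2 = (1, -12/5, -4/5)
  u_3 = (-100/37, -75/74, -25/74)

Apply the Gram-Schmidt recurrence
  u_1 = v_1
  u_i = v_i − Σ_{j<i} ((v_i · u_j) / (u_j · u_j)) · u_j.

Step by step this gives:
  u_1 = (0, -1, 3)
  u_2 = (1, -12/5, -4/5)
  u_3 = (-100/37, -75/74, -25/74)

Orthogonality check:
  u_2 · u_1 = 0 (should be 0)
  u_3 · u_1 = 0 (should be 0)
  u_3 · u_2 = 0 (should be 0)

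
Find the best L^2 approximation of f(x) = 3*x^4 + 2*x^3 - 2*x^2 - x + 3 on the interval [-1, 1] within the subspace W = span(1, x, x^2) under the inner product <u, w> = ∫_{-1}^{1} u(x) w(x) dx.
g(x) = 4*x^2/7 + x/5 + 96/35

The best approximation g ∈ W is the orthogonal projection of f onto W. Writing g = a_0 + a_1 x + a_2 x^2, the coefficients solve the normal equations G · a = b where
  G_{ij} = <φ_i, φ_j> and b_i = <f, φ_i>, with φ_0 = 1, φ_1 = x, φ_2 = x^2.
G =
  [2, 0, 2/3]
  [0, 2/3, 0]
  [2/3, 0, 2/5],
b = (88/15, 2/15, 72/35).
Solving gives a_0 = 96/35, a_1 = 1/5, a_2 = 4/7, so
  g(x) = 4*x^2/7 + x/5 + 96/35.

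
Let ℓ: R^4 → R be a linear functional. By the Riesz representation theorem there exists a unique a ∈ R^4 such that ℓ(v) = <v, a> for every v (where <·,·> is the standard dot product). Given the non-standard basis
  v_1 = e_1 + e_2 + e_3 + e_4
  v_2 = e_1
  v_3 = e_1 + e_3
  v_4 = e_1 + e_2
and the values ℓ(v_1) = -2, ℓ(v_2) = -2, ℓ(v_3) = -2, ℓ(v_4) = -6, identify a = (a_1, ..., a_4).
a = (-2, -4, 0, 4)

Write a = (a_1, ..., a_4) in the standard basis. For each basis vector v_i, ℓ(v_i) = <v_i, a> is a linear equation in the a_j's. Collect the n equations into a matrix system V a = ℓ, where row i of V is v_i (expressed in the standard basis). Since V is invertible (lower-triangular with 1s on the diagonal, up to permutation), solve by back-substitution:
  V =
[[1, 1, 1, 1],
 [1, 0, 0, 0],
 [1, 0, 1, 0],
 [1, 1, 0, 0]]
  V a = (-2, -2, -2, -6)
Solving gives a = (-2, -4, 0, 4).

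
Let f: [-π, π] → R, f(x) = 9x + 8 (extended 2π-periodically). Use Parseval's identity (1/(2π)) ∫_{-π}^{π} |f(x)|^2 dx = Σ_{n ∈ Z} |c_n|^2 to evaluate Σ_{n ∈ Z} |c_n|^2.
Σ |c_n|^2 = 27π^2 + 64

Expand and integrate term by term over [-π, π]:
  ∫ (9x)^2 dx = 81·(2π^3/3); ∫ 2·9·(8)·x dx = 0 (odd integrand); ∫ 8^2 dx = 64·2π.
So (1/(2π)) ∫_{-π}^{π} (9x + 8)^2 dx = 81π^2/3 + 64 = 27π^2 + 64.
Parseval ⇒ Σ |c_n|^2 = 27π^2 + 64.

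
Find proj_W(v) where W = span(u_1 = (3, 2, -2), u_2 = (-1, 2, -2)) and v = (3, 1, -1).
proj_W(v) = (3, 1, -1)

Set up U = [u_1 | ... | u_2] ∈ R^(3×2). The projector onto W = col(U) is P = U (U^T U)^(-1) U^T.
Compute U^T U =
  [17, 5]
  [5, 9],
and U^T v = (13, 1).
Solve U^T U · c = U^T v for the coefficients: c = (7/8, -3/8). The projection is proj_W(v) = U c.
Check: (v - proj_W(v)) · u_1 = 0  (should be 0).
Check: (v - proj_W(v)) · u_2 = 0  (should be 0).
Result: proj_W(v) = (3, 1, -1).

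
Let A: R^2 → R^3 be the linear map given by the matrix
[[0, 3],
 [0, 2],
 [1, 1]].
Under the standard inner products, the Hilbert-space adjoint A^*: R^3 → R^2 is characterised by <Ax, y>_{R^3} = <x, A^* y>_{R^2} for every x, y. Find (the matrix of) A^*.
A^* = A^T =
[[0, 0, 1],
 [3, 2, 1]]

For real matrices with standard dot products, the defining identity <Ax, y> = <x, A^* y> gives (Ax)^T y = x^T (A^*) y, i.e. x^T A^T y = x^T (A^*) y. Since this holds for all x, y, we must have A^* = A^T. Therefore
A^* =
[[0, 0, 1],
 [3, 2, 1]].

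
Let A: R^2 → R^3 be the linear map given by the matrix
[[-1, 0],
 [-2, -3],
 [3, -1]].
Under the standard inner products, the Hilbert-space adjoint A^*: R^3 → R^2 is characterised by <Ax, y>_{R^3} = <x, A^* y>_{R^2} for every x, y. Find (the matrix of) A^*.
A^* = A^T =
[[-1, -2, 3],
 [0, -3, -1]]

For real matrices with standard dot products, the defining identity <Ax, y> = <x, A^* y> gives (Ax)^T y = x^T (A^*) y, i.e. x^T A^T y = x^T (A^*) y. Since this holds for all x, y, we must have A^* = A^T. Therefore
A^* =
[[-1, -2, 3],
 [0, -3, -1]].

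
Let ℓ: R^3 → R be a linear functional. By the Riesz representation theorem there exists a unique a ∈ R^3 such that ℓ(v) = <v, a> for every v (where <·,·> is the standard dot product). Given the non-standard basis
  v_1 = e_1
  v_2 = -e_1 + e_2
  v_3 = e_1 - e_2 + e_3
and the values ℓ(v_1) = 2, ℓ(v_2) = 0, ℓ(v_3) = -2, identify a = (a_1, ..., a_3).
a = (2, 2, -2)

Write a = (a_1, ..., a_3) in the standard basis. For each basis vector v_i, ℓ(v_i) = <v_i, a> is a linear equation in the a_j's. Collect the n equations into a matrix system V a = ℓ, where row i of V is v_i (expressed in the standard basis). Since V is invertible (lower-triangular with 1s on the diagonal, up to permutation), solve by back-substitution:
  V =
[[1, 0, 0],
 [-1, 1, 0],
 [1, -1, 1]]
  V a = (2, 0, -2)
Solving gives a = (2, 2, -2).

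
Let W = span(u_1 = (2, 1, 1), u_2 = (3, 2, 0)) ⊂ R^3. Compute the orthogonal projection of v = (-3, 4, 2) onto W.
proj_W(v) = (-1/7, -2/7, 4/7)

Set up U = [u_1 | ... | u_2] ∈ R^(3×2). The projector onto W = col(U) is P = U (U^T U)^(-1) U^T.
Compute U^T U =
  [6, 8]
  [8, 13],
and U^T v = (0, -1).
Solve U^T U · c = U^T v for the coefficients: c = (4/7, -3/7). The projection is proj_W(v) = U c.
Check: (v - proj_W(v)) · u_1 = 0  (should be 0).
Check: (v - proj_W(v)) · u_2 = 0  (should be 0).
Result: proj_W(v) = (-1/7, -2/7, 4/7).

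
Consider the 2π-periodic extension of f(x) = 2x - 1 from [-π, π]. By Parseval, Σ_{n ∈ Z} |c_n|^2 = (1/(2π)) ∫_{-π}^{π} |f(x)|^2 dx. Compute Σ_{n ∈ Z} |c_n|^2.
Σ |c_n|^2 = 4π^2/3 + 1

Expand and integrate term by term over [-π, π]:
  ∫ (2x)^2 dx = 4·(2π^3/3); ∫ 2·2·(-1)·x dx = 0 (odd integrand); ∫ (-1)^2 dx = 1·2π.
So (1/(2π)) ∫_{-π}^{π} (2x - 1)^2 dx = 4π^2/3 + 1 = 4π^2/3 + 1.
Parseval ⇒ Σ |c_n|^2 = 4π^2/3 + 1.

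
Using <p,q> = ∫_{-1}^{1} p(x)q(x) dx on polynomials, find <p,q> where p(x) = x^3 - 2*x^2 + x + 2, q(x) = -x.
<p,q> = -16/15

Expand the product: p(x)·q(x) = -x^4 + 2*x^3 - x^2 - 2*x.
∫_{-1}^{1} of each monomial x^k gives [2/(k+1) if k even, 0 if k odd]. Integrating term-by-term (or equivalently evaluating the antiderivative F(x) = -x^5/5 + x^4/2 - x^3/3 - x^2 at the endpoints):
  F(1) − F(−1) = -31/30 − (1/30) = -16/15.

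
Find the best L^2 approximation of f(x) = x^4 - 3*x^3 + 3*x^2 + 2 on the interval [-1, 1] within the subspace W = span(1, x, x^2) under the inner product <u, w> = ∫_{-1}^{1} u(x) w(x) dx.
g(x) = 27*x^2/7 - 9*x/5 + 67/35

The best approximation g ∈ W is the orthogonal projection of f onto W. Writing g = a_0 + a_1 x + a_2 x^2, the coefficients solve the normal equations G · a = b where
  G_{ij} = <φ_i, φ_j> and b_i = <f, φ_i>, with φ_0 = 1, φ_1 = x, φ_2 = x^2.
G =
  [2, 0, 2/3]
  [0, 2/3, 0]
  [2/3, 0, 2/5],
b = (32/5, -6/5, 296/105).
Solving gives a_0 = 67/35, a_1 = -9/5, a_2 = 27/7, so
  g(x) = 27*x^2/7 - 9*x/5 + 67/35.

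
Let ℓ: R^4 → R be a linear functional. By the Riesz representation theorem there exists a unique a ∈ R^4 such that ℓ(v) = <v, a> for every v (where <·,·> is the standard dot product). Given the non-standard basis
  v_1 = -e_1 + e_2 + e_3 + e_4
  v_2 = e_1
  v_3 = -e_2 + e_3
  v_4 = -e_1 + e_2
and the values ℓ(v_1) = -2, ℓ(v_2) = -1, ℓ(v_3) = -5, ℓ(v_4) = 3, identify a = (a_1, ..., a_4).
a = (-1, 2, -3, -2)

Write a = (a_1, ..., a_4) in the standard basis. For each basis vector v_i, ℓ(v_i) = <v_i, a> is a linear equation in the a_j's. Collect the n equations into a matrix system V a = ℓ, where row i of V is v_i (expressed in the standard basis). Since V is invertible (lower-triangular with 1s on the diagonal, up to permutation), solve by back-substitution:
  V =
[[-1, 1, 1, 1],
 [1, 0, 0, 0],
 [0, -1, 1, 0],
 [-1, 1, 0, 0]]
  V a = (-2, -1, -5, 3)
Solving gives a = (-1, 2, -3, -2).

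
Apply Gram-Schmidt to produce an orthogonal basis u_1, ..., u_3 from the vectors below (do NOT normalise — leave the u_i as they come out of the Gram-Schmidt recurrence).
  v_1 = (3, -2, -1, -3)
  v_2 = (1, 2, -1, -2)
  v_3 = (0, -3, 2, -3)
Orthogonal basis:
  u_1 = (3, -2, -1, -3)
  u_2 = (5/23, 58/23, -17/23, -28/23)
  u_3 = (-151/97, -25/97, 203/97, -202/97)

Apply the Gram-Schmidt recurrence
  u_1 = v_1
  u_i = v_i − Σ_{j<i} ((v_i · u_j) / (u_j · u_j)) · u_j.

Step by step this gives:
  u_1 = (3, -2, -1, -3)
  u_2 = (5/23, 58/23, -17/23, -28/23)
  u_3 = (-151/97, -25/97, 203/97, -202/97)

Orthogonality check:
  u_2 · u_1 = 0 (should be 0)
  u_3 · u_1 = 0 (should be 0)
  u_3 · u_2 = 0 (should be 0)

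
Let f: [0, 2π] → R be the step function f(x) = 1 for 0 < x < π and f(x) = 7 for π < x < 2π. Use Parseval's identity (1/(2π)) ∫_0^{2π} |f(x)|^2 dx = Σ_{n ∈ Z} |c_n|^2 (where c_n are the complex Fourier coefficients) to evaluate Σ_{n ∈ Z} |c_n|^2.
Σ |c_n|^2 = 25

Parseval equates the L^2 energy of f (normalised by 1/(2π)) with the ℓ^2 sum of its Fourier coefficients: (1/(2π)) ∫_0^{2π} |f|^2 = Σ |c_n|^2.
Compute the left side: (1/(2π)) [∫_0^π 1^2 dx + ∫_π^{2π} 7^2 dx] = (1/(2π)) · (1π + 49π) = (1 + 49)/2 = 25.
So Σ_{n ∈ Z} |c_n|^2 = 25.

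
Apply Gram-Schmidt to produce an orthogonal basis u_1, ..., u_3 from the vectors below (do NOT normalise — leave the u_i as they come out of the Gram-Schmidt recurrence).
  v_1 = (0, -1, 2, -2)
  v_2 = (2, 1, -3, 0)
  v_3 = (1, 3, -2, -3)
Orthogonal basis:
  u_1 = (0, -1, 2, -2)
  u_2 = (2, 2/9, -13/9, -14/9)
  u_3 = (-107/77, 202/77, -4/77, -15/11)

Apply the Gram-Schmidt recurrence
  u_1 = v_1
  u_i = v_i − Σ_{j<i} ((v_i · u_j) / (u_j · u_j)) · u_j.

Step by step this gives:
  u_1 = (0, -1, 2, -2)
  u_2 = (2, 2/9, -13/9, -14/9)
  u_3 = (-107/77, 202/77, -4/77, -15/11)

Orthogonality check:
  u_2 · u_1 = 0 (should be 0)
  u_3 · u_1 = 0 (should be 0)
  u_3 · u_2 = 0 (should be 0)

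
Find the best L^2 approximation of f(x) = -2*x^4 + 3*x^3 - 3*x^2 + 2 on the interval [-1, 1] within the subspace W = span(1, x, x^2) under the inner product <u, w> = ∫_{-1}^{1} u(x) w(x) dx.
g(x) = -33*x^2/7 + 9*x/5 + 76/35

The best approximation g ∈ W is the orthogonal projection of f onto W. Writing g = a_0 + a_1 x + a_2 x^2, the coefficients solve the normal equations G · a = b where
  G_{ij} = <φ_i, φ_j> and b_i = <f, φ_i>, with φ_0 = 1, φ_1 = x, φ_2 = x^2.
G =
  [2, 0, 2/3]
  [0, 2/3, 0]
  [2/3, 0, 2/5],
b = (6/5, 6/5, -46/105).
Solving gives a_0 = 76/35, a_1 = 9/5, a_2 = -33/7, so
  g(x) = -33*x^2/7 + 9*x/5 + 76/35.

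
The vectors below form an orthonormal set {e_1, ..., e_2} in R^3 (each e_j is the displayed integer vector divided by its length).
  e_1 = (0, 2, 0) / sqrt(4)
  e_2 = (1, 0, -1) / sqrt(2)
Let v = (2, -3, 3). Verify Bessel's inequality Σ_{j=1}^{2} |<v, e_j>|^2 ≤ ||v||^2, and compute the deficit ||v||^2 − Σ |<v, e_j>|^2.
Σ |<v, e_j>|^2 = 19/2; ||v||^2 = 22; deficit = 25/2

Write each e_j = u_j / sqrt(<u_j, u_j>) where u_j is the displayed integer vector. Then <v, e_j> = <v, u_j> / sqrt(<u_j, u_j>), so |<v, e_j>|^2 = <v, u_j>^2 / <u_j, u_j>.
Coefficients: <v, e_1> = -6/sqrt(4), <v, e_2> = -1/sqrt(2).
Square and sum: Σ |<v, e_j>|^2 = 19/2.
Compute ||v||^2 = v·v = 22.
Deficit = 22 − 19/2 = 25/2 ≥ 0, confirming Bessel's inequality. (The deficit equals ||v − Σ <v,e_j> e_j||^2, the squared distance from v to span{e_j}.)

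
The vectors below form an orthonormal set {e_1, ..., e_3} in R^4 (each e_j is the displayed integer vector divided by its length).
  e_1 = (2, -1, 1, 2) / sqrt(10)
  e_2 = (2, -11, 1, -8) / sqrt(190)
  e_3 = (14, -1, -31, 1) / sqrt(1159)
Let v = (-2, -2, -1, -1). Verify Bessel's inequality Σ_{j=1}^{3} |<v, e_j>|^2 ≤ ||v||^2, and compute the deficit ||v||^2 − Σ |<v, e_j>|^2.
Σ |<v, e_j>|^2 = 354/61; ||v||^2 = 10; deficit = 256/61

Write each e_j = u_j / sqrt(<u_j, u_j>) where u_j is the displayed integer vector. Then <v, e_j> = <v, u_j> / sqrt(<u_j, u_j>), so |<v, e_j>|^2 = <v, u_j>^2 / <u_j, u_j>.
Coefficients: <v, e_1> = -5/sqrt(10), <v, e_2> = 25/sqrt(190), <v, e_3> = 4/sqrt(1159).
Square and sum: Σ |<v, e_j>|^2 = 354/61.
Compute ||v||^2 = v·v = 10.
Deficit = 10 − 354/61 = 256/61 ≥ 0, confirming Bessel's inequality. (The deficit equals ||v − Σ <v,e_j> e_j||^2, the squared distance from v to span{e_j}.)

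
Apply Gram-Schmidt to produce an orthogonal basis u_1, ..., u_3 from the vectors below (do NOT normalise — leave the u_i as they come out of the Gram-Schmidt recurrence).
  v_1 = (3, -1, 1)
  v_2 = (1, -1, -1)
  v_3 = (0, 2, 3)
Orthogonal basis:
  u_1 = (3, -1, 1)
  u_2 = (2/11, -8/11, -14/11)
  u_3 = (1/6, 1/3, -1/6)

Apply the Gram-Schmidt recurrence
  u_1 = v_1
  u_i = v_i − Σ_{j<i} ((v_i · u_j) / (u_j · u_j)) · u_j.

Step by step this gives:
  u_1 = (3, -1, 1)
  u_2 = (2/11, -8/11, -14/11)
  u_3 = (1/6, 1/3, -1/6)

Orthogonality check:
  u_2 · u_1 = 0 (should be 0)
  u_3 · u_1 = 0 (should be 0)
  u_3 · u_2 = 0 (should be 0)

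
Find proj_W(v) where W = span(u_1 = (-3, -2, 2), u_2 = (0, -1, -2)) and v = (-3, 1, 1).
proj_W(v) = (-13/9, -5/9, 16/9)

Set up U = [u_1 | ... | u_2] ∈ R^(3×2). The projector onto W = col(U) is P = U (U^T U)^(-1) U^T.
Compute U^T U =
  [17, -2]
  [-2, 5],
and U^T v = (9, -3).
Solve U^T U · c = U^T v for the coefficients: c = (13/27, -11/27). The projection is proj_W(v) = U c.
Check: (v - proj_W(v)) · u_1 = 0  (should be 0).
Check: (v - proj_W(v)) · u_2 = 0  (should be 0).
Result: proj_W(v) = (-13/9, -5/9, 16/9).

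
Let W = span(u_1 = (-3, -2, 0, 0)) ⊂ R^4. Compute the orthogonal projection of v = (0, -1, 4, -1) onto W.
proj_W(v) = (-6/13, -4/13, 0, 0)

Set up U = [u_1 | ... | u_1] ∈ R^(4×1). The projector onto W = col(U) is P = U (U^T U)^(-1) U^T.
Compute U^T U =
  [13],
and U^T v = (2).
Solve U^T U · c = U^T v for the coefficients: c = (2/13). The projection is proj_W(v) = U c.
Check: (v - proj_W(v)) · u_1 = 0  (should be 0).
Result: proj_W(v) = (-6/13, -4/13, 0, 0).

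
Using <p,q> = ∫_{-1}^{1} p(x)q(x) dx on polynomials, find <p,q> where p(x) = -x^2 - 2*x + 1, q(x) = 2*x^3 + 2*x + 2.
<p,q> = -8/5

Expand the product: p(x)·q(x) = -2*x^5 - 4*x^4 - 6*x^2 - 2*x + 2.
∫_{-1}^{1} of each monomial x^k gives [2/(k+1) if k even, 0 if k odd]. Integrating term-by-term (or equivalently evaluating the antiderivative F(x) = -x^6/3 - 4*x^5/5 - 2*x^3 - x^2 + 2*x at the endpoints):
  F(1) − F(−1) = -32/15 − (-8/15) = -8/5.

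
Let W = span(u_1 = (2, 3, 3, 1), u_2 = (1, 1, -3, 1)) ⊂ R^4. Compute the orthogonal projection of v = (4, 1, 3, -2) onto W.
proj_W(v) = (104/89, 170/89, 282/89, 38/89)

Set up U = [u_1 | ... | u_2] ∈ R^(4×2). The projector onto W = col(U) is P = U (U^T U)^(-1) U^T.
Compute U^T U =
  [23, -3]
  [-3, 12],
and U^T v = (18, -6).
Solve U^T U · c = U^T v for the coefficients: c = (66/89, -28/89). The projection is proj_W(v) = U c.
Check: (v - proj_W(v)) · u_1 = 0  (should be 0).
Check: (v - proj_W(v)) · u_2 = 0  (should be 0).
Result: proj_W(v) = (104/89, 170/89, 282/89, 38/89).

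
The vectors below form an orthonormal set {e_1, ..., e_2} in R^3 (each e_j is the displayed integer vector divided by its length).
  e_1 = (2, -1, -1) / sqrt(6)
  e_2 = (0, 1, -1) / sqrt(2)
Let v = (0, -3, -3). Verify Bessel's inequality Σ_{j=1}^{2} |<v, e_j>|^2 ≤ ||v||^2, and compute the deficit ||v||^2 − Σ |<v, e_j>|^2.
Σ |<v, e_j>|^2 = 6; ||v||^2 = 18; deficit = 12

Write each e_j = u_j / sqrt(<u_j, u_j>) where u_j is the displayed integer vector. Then <v, e_j> = <v, u_j> / sqrt(<u_j, u_j>), so |<v, e_j>|^2 = <v, u_j>^2 / <u_j, u_j>.
Coefficients: <v, e_1> = 6/sqrt(6), <v, e_2> = 0/sqrt(2).
Square and sum: Σ |<v, e_j>|^2 = 6.
Compute ||v||^2 = v·v = 18.
Deficit = 18 − 6 = 12 ≥ 0, confirming Bessel's inequality. (The deficit equals ||v − Σ <v,e_j> e_j||^2, the squared distance from v to span{e_j}.)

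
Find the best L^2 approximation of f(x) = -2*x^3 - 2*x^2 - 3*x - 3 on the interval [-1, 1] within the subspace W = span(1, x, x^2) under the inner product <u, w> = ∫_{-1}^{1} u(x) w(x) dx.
g(x) = -2*x^2 - 21*x/5 - 3

The best approximation g ∈ W is the orthogonal projection of f onto W. Writing g = a_0 + a_1 x + a_2 x^2, the coefficients solve the normal equations G · a = b where
  G_{ij} = <φ_i, φ_j> and b_i = <f, φ_i>, with φ_0 = 1, φ_1 = x, φ_2 = x^2.
G =
  [2, 0, 2/3]
  [0, 2/3, 0]
  [2/3, 0, 2/5],
b = (-22/3, -14/5, -14/5).
Solving gives a_0 = -3, a_1 = -21/5, a_2 = -2, so
  g(x) = -2*x^2 - 21*x/5 - 3.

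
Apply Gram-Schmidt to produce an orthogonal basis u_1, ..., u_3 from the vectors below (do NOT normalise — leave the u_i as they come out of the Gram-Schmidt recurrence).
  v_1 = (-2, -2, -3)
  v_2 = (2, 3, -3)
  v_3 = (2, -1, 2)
Orthogonal basis:
  u_1 = (-2, -2, -3)
  u_2 = (32/17, 49/17, -54/17)
  u_3 = (570/373, -456/373, -76/373)

Apply the Gram-Schmidt recurrence
  u_1 = v_1
  u_i = v_i − Σ_{j<i} ((v_i · u_j) / (u_j · u_j)) · u_j.

Step by step this gives:
  u_1 = (-2, -2, -3)
  u_2 = (32/17, 49/17, -54/17)
  u_3 = (570/373, -456/373, -76/373)

Orthogonality check:
  u_2 · u_1 = 0 (should be 0)
  u_3 · u_1 = 0 (should be 0)
  u_3 · u_2 = 0 (should be 0)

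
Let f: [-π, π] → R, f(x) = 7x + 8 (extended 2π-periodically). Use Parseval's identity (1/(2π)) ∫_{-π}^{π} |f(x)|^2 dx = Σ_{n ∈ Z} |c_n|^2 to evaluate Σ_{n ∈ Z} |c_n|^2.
Σ |c_n|^2 = 49π^2/3 + 64

Expand and integrate term by term over [-π, π]:
  ∫ (7x)^2 dx = 49·(2π^3/3); ∫ 2·7·(8)·x dx = 0 (odd integrand); ∫ 8^2 dx = 64·2π.
So (1/(2π)) ∫_{-π}^{π} (7x + 8)^2 dx = 49π^2/3 + 64 = 49π^2/3 + 64.
Parseval ⇒ Σ |c_n|^2 = 49π^2/3 + 64.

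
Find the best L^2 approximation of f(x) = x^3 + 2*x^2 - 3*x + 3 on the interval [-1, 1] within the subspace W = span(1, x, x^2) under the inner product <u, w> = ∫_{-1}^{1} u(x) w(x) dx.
g(x) = 2*x^2 - 12*x/5 + 3

The best approximation g ∈ W is the orthogonal projection of f onto W. Writing g = a_0 + a_1 x + a_2 x^2, the coefficients solve the normal equations G · a = b where
  G_{ij} = <φ_i, φ_j> and b_i = <f, φ_i>, with φ_0 = 1, φ_1 = x, φ_2 = x^2.
G =
  [2, 0, 2/3]
  [0, 2/3, 0]
  [2/3, 0, 2/5],
b = (22/3, -8/5, 14/5).
Solving gives a_0 = 3, a_1 = -12/5, a_2 = 2, so
  g(x) = 2*x^2 - 12*x/5 + 3.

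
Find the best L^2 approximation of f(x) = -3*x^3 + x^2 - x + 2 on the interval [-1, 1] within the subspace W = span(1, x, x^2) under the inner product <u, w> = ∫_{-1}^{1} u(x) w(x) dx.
g(x) = x^2 - 14*x/5 + 2

The best approximation g ∈ W is the orthogonal projection of f onto W. Writing g = a_0 + a_1 x + a_2 x^2, the coefficients solve the normal equations G · a = b where
  G_{ij} = <φ_i, φ_j> and b_i = <f, φ_i>, with φ_0 = 1, φ_1 = x, φ_2 = x^2.
G =
  [2, 0, 2/3]
  [0, 2/3, 0]
  [2/3, 0, 2/5],
b = (14/3, -28/15, 26/15).
Solving gives a_0 = 2, a_1 = -14/5, a_2 = 1, so
  g(x) = x^2 - 14*x/5 + 2.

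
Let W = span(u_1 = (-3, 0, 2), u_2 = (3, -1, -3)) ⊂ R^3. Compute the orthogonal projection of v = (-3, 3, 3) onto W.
proj_W(v) = (-27/11, 24/11, 42/11)

Set up U = [u_1 | ... | u_2] ∈ R^(3×2). The projector onto W = col(U) is P = U (U^T U)^(-1) U^T.
Compute U^T U =
  [13, -15]
  [-15, 19],
and U^T v = (15, -21).
Solve U^T U · c = U^T v for the coefficients: c = (-15/11, -24/11). The projection is proj_W(v) = U c.
Check: (v - proj_W(v)) · u_1 = 0  (should be 0).
Check: (v - proj_W(v)) · u_2 = 0  (should be 0).
Result: proj_W(v) = (-27/11, 24/11, 42/11).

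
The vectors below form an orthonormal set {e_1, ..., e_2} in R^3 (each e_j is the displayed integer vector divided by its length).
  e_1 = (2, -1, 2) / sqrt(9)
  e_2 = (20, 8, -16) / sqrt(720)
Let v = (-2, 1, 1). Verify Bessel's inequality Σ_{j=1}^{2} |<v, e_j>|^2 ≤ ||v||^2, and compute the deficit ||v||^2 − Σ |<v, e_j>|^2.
Σ |<v, e_j>|^2 = 21/5; ||v||^2 = 6; deficit = 9/5

Write each e_j = u_j / sqrt(<u_j, u_j>) where u_j is the displayed integer vector. Then <v, e_j> = <v, u_j> / sqrt(<u_j, u_j>), so |<v, e_j>|^2 = <v, u_j>^2 / <u_j, u_j>.
Coefficients: <v, e_1> = -3/sqrt(9), <v, e_2> = -48/sqrt(720).
Square and sum: Σ |<v, e_j>|^2 = 21/5.
Compute ||v||^2 = v·v = 6.
Deficit = 6 − 21/5 = 9/5 ≥ 0, confirming Bessel's inequality. (The deficit equals ||v − Σ <v,e_j> e_j||^2, the squared distance from v to span{e_j}.)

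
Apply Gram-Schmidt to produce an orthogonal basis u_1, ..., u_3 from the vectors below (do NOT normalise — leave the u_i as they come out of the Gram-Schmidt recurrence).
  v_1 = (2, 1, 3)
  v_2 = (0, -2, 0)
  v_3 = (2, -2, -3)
Orthogonal basis:
  u_1 = (2, 1, 3)
  u_2 = (2/7, -13/7, 3/7)
  u_3 = (36/13, 0, -24/13)

Apply the Gram-Schmidt recurrence
  u_1 = v_1
  u_i = v_i − Σ_{j<i} ((v_i · u_j) / (u_j · u_j)) · u_j.

Step by step this gives:
  u_1 = (2, 1, 3)
  u_2 = (2/7, -13/7, 3/7)
  u_3 = (36/13, 0, -24/13)

Orthogonality check:
  u_2 · u_1 = 0 (should be 0)
  u_3 · u_1 = 0 (should be 0)
  u_3 · u_2 = 0 (should be 0)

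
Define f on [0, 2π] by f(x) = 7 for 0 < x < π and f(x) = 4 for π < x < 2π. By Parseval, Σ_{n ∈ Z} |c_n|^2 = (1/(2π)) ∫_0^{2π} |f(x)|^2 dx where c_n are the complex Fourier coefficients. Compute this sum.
Σ |c_n|^2 = 65/2

Parseval equates the L^2 energy of f (normalised by 1/(2π)) with the ℓ^2 sum of its Fourier coefficients: (1/(2π)) ∫_0^{2π} |f|^2 = Σ |c_n|^2.
Compute the left side: (1/(2π)) [∫_0^π 7^2 dx + ∫_π^{2π} 4^2 dx] = (1/(2π)) · (49π + 16π) = (49 + 16)/2 = 65/2.
So Σ_{n ∈ Z} |c_n|^2 = 65/2.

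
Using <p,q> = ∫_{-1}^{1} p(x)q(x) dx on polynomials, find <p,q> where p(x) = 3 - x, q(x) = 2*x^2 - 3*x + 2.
<p,q> = 18

Expand the product: p(x)·q(x) = -2*x^3 + 9*x^2 - 11*x + 6.
∫_{-1}^{1} of each monomial x^k gives [2/(k+1) if k even, 0 if k odd]. Integrating term-by-term (or equivalently evaluating the antiderivative F(x) = -x^4/2 + 3*x^3 - 11*x^2/2 + 6*x at the endpoints):
  F(1) − F(−1) = 3 − (-15) = 18.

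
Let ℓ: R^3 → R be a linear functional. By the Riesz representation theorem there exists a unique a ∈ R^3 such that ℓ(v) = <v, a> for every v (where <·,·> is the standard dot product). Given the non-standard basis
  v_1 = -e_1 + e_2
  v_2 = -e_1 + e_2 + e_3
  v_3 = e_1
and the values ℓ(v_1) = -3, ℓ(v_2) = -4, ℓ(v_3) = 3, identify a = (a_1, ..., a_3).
a = (3, 0, -1)

Write a = (a_1, ..., a_3) in the standard basis. For each basis vector v_i, ℓ(v_i) = <v_i, a> is a linear equation in the a_j's. Collect the n equations into a matrix system V a = ℓ, where row i of V is v_i (expressed in the standard basis). Since V is invertible (lower-triangular with 1s on the diagonal, up to permutation), solve by back-substitution:
  V =
[[-1, 1, 0],
 [-1, 1, 1],
 [1, 0, 0]]
  V a = (-3, -4, 3)
Solving gives a = (3, 0, -1).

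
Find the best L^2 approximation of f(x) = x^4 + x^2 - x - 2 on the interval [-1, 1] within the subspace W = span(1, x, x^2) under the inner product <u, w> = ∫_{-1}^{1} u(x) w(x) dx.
g(x) = 13*x^2/7 - x - 73/35

The best approximation g ∈ W is the orthogonal projection of f onto W. Writing g = a_0 + a_1 x + a_2 x^2, the coefficients solve the normal equations G · a = b where
  G_{ij} = <φ_i, φ_j> and b_i = <f, φ_i>, with φ_0 = 1, φ_1 = x, φ_2 = x^2.
G =
  [2, 0, 2/3]
  [0, 2/3, 0]
  [2/3, 0, 2/5],
b = (-44/15, -2/3, -68/105).
Solving gives a_0 = -73/35, a_1 = -1, a_2 = 13/7, so
  g(x) = 13*x^2/7 - x - 73/35.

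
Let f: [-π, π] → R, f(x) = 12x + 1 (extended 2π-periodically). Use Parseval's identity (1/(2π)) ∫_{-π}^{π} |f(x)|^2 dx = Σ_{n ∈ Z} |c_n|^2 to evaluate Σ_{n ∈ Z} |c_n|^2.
Σ |c_n|^2 = 48π^2 + 1

Expand and integrate term by term over [-π, π]:
  ∫ (12x)^2 dx = 144·(2π^3/3); ∫ 2·12·(1)·x dx = 0 (odd integrand); ∫ 1^2 dx = 1·2π.
So (1/(2π)) ∫_{-π}^{π} (12x + 1)^2 dx = 144π^2/3 + 1 = 48π^2 + 1.
Parseval ⇒ Σ |c_n|^2 = 48π^2 + 1.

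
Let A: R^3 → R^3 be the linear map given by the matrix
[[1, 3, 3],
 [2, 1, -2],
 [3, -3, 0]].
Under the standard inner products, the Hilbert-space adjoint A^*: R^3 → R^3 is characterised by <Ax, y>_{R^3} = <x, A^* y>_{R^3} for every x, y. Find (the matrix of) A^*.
A^* = A^T =
[[1, 2, 3],
 [3, 1, -3],
 [3, -2, 0]]

For real matrices with standard dot products, the defining identity <Ax, y> = <x, A^* y> gives (Ax)^T y = x^T (A^*) y, i.e. x^T A^T y = x^T (A^*) y. Since this holds for all x, y, we must have A^* = A^T. Therefore
A^* =
[[1, 2, 3],
 [3, 1, -3],
 [3, -2, 0]].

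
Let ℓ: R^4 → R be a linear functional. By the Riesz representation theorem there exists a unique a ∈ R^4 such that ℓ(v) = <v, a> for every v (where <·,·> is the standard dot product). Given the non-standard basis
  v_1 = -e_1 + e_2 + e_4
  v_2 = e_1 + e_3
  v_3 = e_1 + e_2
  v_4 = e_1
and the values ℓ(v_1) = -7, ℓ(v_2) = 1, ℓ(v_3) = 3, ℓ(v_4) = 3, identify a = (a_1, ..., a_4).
a = (3, 0, -2, -4)

Write a = (a_1, ..., a_4) in the standard basis. For each basis vector v_i, ℓ(v_i) = <v_i, a> is a linear equation in the a_j's. Collect the n equations into a matrix system V a = ℓ, where row i of V is v_i (expressed in the standard basis). Since V is invertible (lower-triangular with 1s on the diagonal, up to permutation), solve by back-substitution:
  V =
[[-1, 1, 0, 1],
 [1, 0, 1, 0],
 [1, 1, 0, 0],
 [1, 0, 0, 0]]
  V a = (-7, 1, 3, 3)
Solving gives a = (3, 0, -2, -4).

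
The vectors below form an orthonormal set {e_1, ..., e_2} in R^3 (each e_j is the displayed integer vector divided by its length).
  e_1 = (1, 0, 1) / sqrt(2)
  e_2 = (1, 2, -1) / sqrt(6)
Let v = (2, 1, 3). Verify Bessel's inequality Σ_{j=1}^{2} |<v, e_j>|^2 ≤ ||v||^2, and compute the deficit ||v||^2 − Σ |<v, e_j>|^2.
Σ |<v, e_j>|^2 = 38/3; ||v||^2 = 14; deficit = 4/3

Write each e_j = u_j / sqrt(<u_j, u_j>) where u_j is the displayed integer vector. Then <v, e_j> = <v, u_j> / sqrt(<u_j, u_j>), so |<v, e_j>|^2 = <v, u_j>^2 / <u_j, u_j>.
Coefficients: <v, e_1> = 5/sqrt(2), <v, e_2> = 1/sqrt(6).
Square and sum: Σ |<v, e_j>|^2 = 38/3.
Compute ||v||^2 = v·v = 14.
Deficit = 14 − 38/3 = 4/3 ≥ 0, confirming Bessel's inequality. (The deficit equals ||v − Σ <v,e_j> e_j||^2, the squared distance from v to span{e_j}.)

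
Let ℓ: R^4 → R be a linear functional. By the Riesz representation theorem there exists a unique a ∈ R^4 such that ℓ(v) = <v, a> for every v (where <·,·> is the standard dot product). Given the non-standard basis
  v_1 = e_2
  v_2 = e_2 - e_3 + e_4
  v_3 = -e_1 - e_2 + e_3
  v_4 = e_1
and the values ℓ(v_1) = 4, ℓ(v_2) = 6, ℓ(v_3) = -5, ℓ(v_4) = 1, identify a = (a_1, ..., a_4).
a = (1, 4, 0, 2)

Write a = (a_1, ..., a_4) in the standard basis. For each basis vector v_i, ℓ(v_i) = <v_i, a> is a linear equation in the a_j's. Collect the n equations into a matrix system V a = ℓ, where row i of V is v_i (expressed in the standard basis). Since V is invertible (lower-triangular with 1s on the diagonal, up to permutation), solve by back-substitution:
  V =
[[0, 1, 0, 0],
 [0, 1, -1, 1],
 [-1, -1, 1, 0],
 [1, 0, 0, 0]]
  V a = (4, 6, -5, 1)
Solving gives a = (1, 4, 0, 2).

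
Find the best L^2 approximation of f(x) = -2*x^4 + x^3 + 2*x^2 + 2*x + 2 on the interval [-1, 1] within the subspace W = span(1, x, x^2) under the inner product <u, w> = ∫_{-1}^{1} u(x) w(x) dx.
g(x) = 2*x^2/7 + 13*x/5 + 76/35

The best approximation g ∈ W is the orthogonal projection of f onto W. Writing g = a_0 + a_1 x + a_2 x^2, the coefficients solve the normal equations G · a = b where
  G_{ij} = <φ_i, φ_j> and b_i = <f, φ_i>, with φ_0 = 1, φ_1 = x, φ_2 = x^2.
G =
  [2, 0, 2/3]
  [0, 2/3, 0]
  [2/3, 0, 2/5],
b = (68/15, 26/15, 164/105).
Solving gives a_0 = 76/35, a_1 = 13/5, a_2 = 2/7, so
  g(x) = 2*x^2/7 + 13*x/5 + 76/35.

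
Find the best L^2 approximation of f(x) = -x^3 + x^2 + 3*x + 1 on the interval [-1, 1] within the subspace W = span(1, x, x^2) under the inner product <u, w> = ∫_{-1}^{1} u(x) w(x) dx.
g(x) = x^2 + 12*x/5 + 1

The best approximation g ∈ W is the orthogonal projection of f onto W. Writing g = a_0 + a_1 x + a_2 x^2, the coefficients solve the normal equations G · a = b where
  G_{ij} = <φ_i, φ_j> and b_i = <f, φ_i>, with φ_0 = 1, φ_1 = x, φ_2 = x^2.
G =
  [2, 0, 2/3]
  [0, 2/3, 0]
  [2/3, 0, 2/5],
b = (8/3, 8/5, 16/15).
Solving gives a_0 = 1, a_1 = 12/5, a_2 = 1, so
  g(x) = x^2 + 12*x/5 + 1.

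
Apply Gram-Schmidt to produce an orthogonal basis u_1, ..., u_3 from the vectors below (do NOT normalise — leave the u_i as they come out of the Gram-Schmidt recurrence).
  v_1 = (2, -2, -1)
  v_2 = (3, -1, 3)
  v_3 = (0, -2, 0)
Orthogonal basis:
  u_1 = (2, -2, -1)
  u_2 = (17/9, 1/9, 32/9)
  u_3 = (-63/73, -81/73, 36/73)

Apply the Gram-Schmidt recurrence
  u_1 = v_1
  u_i = v_i − Σ_{j<i} ((v_i · u_j) / (u_j · u_j)) · u_j.

Step by step this gives:
  u_1 = (2, -2, -1)
  u_2 = (17/9, 1/9, 32/9)
  u_3 = (-63/73, -81/73, 36/73)

Orthogonality check:
  u_2 · u_1 = 0 (should be 0)
  u_3 · u_1 = 0 (should be 0)
  u_3 · u_2 = 0 (should be 0)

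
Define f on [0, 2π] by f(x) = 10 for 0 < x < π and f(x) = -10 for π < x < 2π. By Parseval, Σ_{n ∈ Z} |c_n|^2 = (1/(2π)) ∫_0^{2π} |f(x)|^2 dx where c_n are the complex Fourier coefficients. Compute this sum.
Σ |c_n|^2 = 100

Parseval equates the L^2 energy of f (normalised by 1/(2π)) with the ℓ^2 sum of its Fourier coefficients: (1/(2π)) ∫_0^{2π} |f|^2 = Σ |c_n|^2.
Compute the left side: (1/(2π)) [∫_0^π 10^2 dx + ∫_π^{2π} (-10)^2 dx] = (1/(2π)) · (100π + 100π) = (100 + 100)/2 = 100.
So Σ_{n ∈ Z} |c_n|^2 = 100.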